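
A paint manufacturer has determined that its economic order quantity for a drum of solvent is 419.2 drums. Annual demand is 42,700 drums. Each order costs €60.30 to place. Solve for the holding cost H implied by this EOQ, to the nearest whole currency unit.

H ≈ €29

Invert the EOQ relation Q*² = 2DS/H.
From Q* = √(2DS/H): H = 2DS / Q*² = 2 × 42,700 × 60.3 / 419.2² = 29.3044.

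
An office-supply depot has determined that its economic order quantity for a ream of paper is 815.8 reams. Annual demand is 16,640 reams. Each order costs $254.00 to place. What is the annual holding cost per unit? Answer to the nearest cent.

H ≈ $12.70

The basic EOQ model gives Q* = √(2DS/H); rearrange for the unknown.
From Q* = √(2DS/H): H = 2DS / Q*² = 2 × 16,640 × 254 / 815.8² = 12.7013.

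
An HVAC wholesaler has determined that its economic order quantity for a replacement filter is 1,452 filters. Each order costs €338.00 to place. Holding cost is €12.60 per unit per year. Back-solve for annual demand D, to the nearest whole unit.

D ≈ 39,297 filters per year

Invert the EOQ relation Q*² = 2DS/H.
From Q* = √(2DS/H): D = Q*²H / (2S) = 1,452² × 12.6 / (2 × 338) = 39296.791.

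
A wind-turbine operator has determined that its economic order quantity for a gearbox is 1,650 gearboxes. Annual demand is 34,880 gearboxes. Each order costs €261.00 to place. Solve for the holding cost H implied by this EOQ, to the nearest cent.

H ≈ €6.69

The basic EOQ model gives Q* = √(2DS/H); rearrange for the unknown.
From Q* = √(2DS/H): H = 2DS / Q*² = 2 × 34,880 × 261 / 1,650² = 6.6877.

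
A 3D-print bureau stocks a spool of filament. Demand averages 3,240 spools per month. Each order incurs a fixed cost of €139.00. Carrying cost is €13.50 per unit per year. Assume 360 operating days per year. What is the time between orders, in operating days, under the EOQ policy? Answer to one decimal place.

T ≈ 8.3 days

Annual demand D = 3,240 × 12 = 38,880.
EOQ = √(2DS/H) = √(2 × 38,880 × 139 / 13.5) ≈ 894.78.
Cycle time = Q*/D × 360 = 894.78 / 38,880 × 360 ≈ 8.285 days.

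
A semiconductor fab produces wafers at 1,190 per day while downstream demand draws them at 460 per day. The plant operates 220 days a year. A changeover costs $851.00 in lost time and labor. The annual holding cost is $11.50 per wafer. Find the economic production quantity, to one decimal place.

Q* ≈ 4,941.2 wafers

Annual demand D = 460 × 220 = 101,200.
Production build-up factor (1 − d/p) = 1 − 460/1,190 = 0.6134.
Q* = √(2DS / (H(1 − d/p))) = √(2 × 101,200 × 851 / (11.5 × 0.6134)).
= √(172,242,400 / 7.0546) ≈ 4941.208.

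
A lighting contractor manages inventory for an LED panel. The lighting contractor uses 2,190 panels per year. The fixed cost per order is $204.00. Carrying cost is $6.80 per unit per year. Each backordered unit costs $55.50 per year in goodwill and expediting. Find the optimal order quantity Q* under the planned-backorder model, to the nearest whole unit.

With planned backorders, Q* = √(2DS/H) · √((H+B)/B).
√(2DS/H) = √(2 × 2,190 × 204 / 6.8) = 362.491.
√((H+B)/B) = √((6.8+55.5)/55.5) = 1.0595.
Q* ≈ 384.057.

Q* ≈ 384 panels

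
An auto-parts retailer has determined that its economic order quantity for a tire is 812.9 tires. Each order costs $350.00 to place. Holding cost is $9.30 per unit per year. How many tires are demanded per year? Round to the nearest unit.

D ≈ 8,779 tires per year

The basic EOQ model gives Q* = √(2DS/H); rearrange for the unknown.
From Q* = √(2DS/H): D = Q*²H / (2S) = 812.9² × 9.3 / (2 × 350) = 8779.285.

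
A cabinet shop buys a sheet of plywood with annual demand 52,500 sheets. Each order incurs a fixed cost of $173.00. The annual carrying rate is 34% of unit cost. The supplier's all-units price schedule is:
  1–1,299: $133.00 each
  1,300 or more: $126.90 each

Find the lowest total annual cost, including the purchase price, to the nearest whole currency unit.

TC* ≈ $6,697,281

Holding cost per unit per year at price C is H = 0.34·C.
Candidates are each tier's EOQ (if it falls in that tier) and each price-break quantity.
EOQ at $133.00 = 633.8 (feasible in tier 1): TC = 52,500×$133.00 + (52,500/633.8)×173 + (633.8/2)×0.34×$133.00 = $7,011,160.45.
EOQ at $126.90 = 648.9 < 1300, so use break Q=1300: TC = 52,500×$126.90 + (52,500/1300.0)×173 + (1300.0/2)×0.34×$126.90 = $6,697,281.44.
Lowest total cost among the candidates is at Q = 1300.0.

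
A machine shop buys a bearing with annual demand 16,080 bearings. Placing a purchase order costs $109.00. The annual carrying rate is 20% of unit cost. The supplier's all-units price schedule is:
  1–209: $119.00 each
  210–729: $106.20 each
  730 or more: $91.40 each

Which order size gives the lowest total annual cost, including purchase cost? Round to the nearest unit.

Holding cost per unit per year at price C is H = 0.20·C.
For each price level, check whether its EOQ is feasible; otherwise the best quantity at that price is the breakpoint.
Tier 1 ($119.00): EOQ = 383.8 exceeds tier's upper bound 209, so this tier is dominated.
EOQ at $106.20 = 406.3 (feasible in tier 2): TC = 16,080×$106.20 + (16,080/406.3)×109 + (406.3/2)×0.20×$106.20 = $1,716,324.76.
EOQ at $91.40 = 437.9 < 730, so use break Q=730: TC = 16,080×$91.40 + (16,080/730.0)×109 + (730.0/2)×0.20×$91.40 = $1,478,785.19.
Lowest total cost is $1,478,785.19 at Q = 730.0.

Q* ≈ 730 bearings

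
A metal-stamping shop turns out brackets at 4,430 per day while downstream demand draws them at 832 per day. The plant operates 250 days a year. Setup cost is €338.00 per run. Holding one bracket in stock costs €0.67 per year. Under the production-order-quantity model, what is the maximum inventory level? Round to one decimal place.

Annual demand D = 832 × 250 = 208,000.
Production build-up factor (1 − d/p) = 1 − 832/4,430 = 0.8122.
Q* = √(2DS / (H(1 − d/p))) = √(2 × 208,000 × 338 / (0.67 × 0.8122)).
= √(140,608,000 / 0.5442) ≈ 16074.553.
Maximum inventory = Q*(1 − d/p) = 16074.553 × 0.8122 ≈ 13055.585.

I_max ≈ 13,055.6 brackets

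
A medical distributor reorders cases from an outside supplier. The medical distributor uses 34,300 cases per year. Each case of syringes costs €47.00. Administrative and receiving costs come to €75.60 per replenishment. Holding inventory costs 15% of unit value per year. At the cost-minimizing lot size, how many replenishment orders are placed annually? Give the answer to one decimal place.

N ≈ 40.0 orders per year

Holding cost H = 0.15 × €47.00 = €7.0500 per unit per year.
The optimal lot size = √(2DS/H) = √(2 × 34,300 × 75.6 / 7.05) ≈ 857.69.
Orders per year = D / Q* = 34,300 / 857.69 ≈ 39.991.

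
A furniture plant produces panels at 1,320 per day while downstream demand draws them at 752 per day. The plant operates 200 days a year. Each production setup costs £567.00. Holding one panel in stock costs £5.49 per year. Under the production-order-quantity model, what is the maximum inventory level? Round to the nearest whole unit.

Annual demand D = 752 × 200 = 150,400.
Production build-up factor (1 − d/p) = 1 − 752/1,320 = 0.4303.
Q* = √(2DS / (H(1 − d/p))) = √(2 × 150,400 × 567 / (5.49 × 0.4303)).
= √(170,553,600 / 2.3624) ≈ 8496.833.
Maximum inventory = Q*(1 − d/p) = 8496.833 × 0.4303 ≈ 3656.213.

I_max ≈ 3,656 panels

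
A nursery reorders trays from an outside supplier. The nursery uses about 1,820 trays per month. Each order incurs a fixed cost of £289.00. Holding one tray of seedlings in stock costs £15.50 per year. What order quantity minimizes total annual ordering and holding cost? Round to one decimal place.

Q* ≈ 902.5 trays

Annual demand D = 1,820 × 12 = 21,840.
EOQ = √(2DS / H) = √(2 × 21,840 × 289 / 15.5).
= √(12,623,520 / 15.5) = √814,420.6452 ≈ 902.453.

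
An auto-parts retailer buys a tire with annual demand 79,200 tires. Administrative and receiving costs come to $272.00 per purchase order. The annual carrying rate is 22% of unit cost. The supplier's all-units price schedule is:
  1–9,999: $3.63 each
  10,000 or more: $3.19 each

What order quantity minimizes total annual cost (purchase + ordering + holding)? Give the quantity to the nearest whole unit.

Holding cost per unit per year at price C is H = 0.22·C.
For each price level, check whether its EOQ is feasible; otherwise the best quantity at that price is the breakpoint.
EOQ at $3.63 = 7345.1 (feasible in tier 1): TC = 79,200×$3.63 + (79,200/7345.1)×272 + (7345.1/2)×0.22×$3.63 = $293,361.79.
EOQ at $3.19 = 7835.3 < 10000, so use break Q=10000: TC = 79,200×$3.19 + (79,200/10000.0)×272 + (10000.0/2)×0.22×$3.19 = $258,311.24.
Lowest total cost is $258,311.24 at Q = 10000.0.

Q* ≈ 10,000 tires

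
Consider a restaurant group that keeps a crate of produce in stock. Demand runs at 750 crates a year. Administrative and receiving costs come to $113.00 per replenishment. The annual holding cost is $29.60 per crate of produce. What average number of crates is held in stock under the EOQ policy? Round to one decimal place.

EOQ = √(2DS/H) = √(2 × 750 × 113 / 29.6) ≈ 75.67.
Average inventory = Q*/2 ≈ 75.67 / 2 = 37.836.

Average inventory ≈ 37.8 crates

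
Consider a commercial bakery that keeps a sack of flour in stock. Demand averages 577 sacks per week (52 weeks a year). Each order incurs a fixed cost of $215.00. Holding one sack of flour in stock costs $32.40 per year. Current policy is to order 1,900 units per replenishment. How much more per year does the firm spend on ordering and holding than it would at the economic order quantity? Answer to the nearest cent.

Extra cost ≈ $13,729.76 per year

Annual demand D = 577 × 52 = 30,004.
EOQ = √(2DS/H) = √(2 × 30,004 × 215 / 32.4) ≈ 631.03.
Cost at Q* = (D/Q*)S + (Q*/2)H = √(2DSH) ≈ $20,445.43.
Cost at Q = 1,900: (30,004/1,900)×215 + (1,900/2)×32.4 = $3,395.19 + $30,780.00 = $34,175.19.
Excess = $34,175.19 − $20,445.43 = $13,729.76.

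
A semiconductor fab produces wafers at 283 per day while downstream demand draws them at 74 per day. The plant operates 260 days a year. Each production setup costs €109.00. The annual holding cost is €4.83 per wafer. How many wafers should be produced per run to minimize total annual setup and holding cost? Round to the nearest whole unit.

Q* ≈ 1,084 wafers

Annual demand D = 74 × 260 = 19,240.
Production build-up factor (1 − d/p) = 1 − 74/283 = 0.7385.
Q* = √(2DS / (H(1 − d/p))) = √(2 × 19,240 × 109 / (4.83 × 0.7385)).
= √(4,194,320 / 3.567) ≈ 1084.369.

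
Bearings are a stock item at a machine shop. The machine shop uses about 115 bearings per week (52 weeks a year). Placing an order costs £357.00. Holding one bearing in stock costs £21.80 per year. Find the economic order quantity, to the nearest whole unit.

Annual demand D = 115 × 52 = 5,980.
EOQ = √(2DS / H) = √(2 × 5,980 × 357 / 21.8).
= √(4,269,720 / 21.8) = √195,858.7156 ≈ 442.559.

Q* ≈ 443 bearings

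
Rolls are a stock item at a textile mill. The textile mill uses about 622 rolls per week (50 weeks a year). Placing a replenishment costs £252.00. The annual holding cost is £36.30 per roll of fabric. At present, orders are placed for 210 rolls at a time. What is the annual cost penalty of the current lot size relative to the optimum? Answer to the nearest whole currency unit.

Extra cost ≈ £17,278 per year

Annual demand D = 622 × 50 = 31,100.
EOQ = √(2DS/H) = √(2 × 31,100 × 252 / 36.3) ≈ 657.12.
Cost at Q* = (D/Q*)S + (Q*/2)H = √(2DSH) ≈ £23,853.32.
Cost at Q = 210: (31,100/210)×252 + (210/2)×36.3 = £37,320.00 + £3,811.50 = £41,131.50.
Excess = £41,131.50 − £23,853.32 = £17,278.18.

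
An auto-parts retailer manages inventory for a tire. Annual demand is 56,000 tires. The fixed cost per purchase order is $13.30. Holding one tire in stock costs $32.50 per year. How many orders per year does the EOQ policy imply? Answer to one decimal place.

EOQ = √(2DS/H) = √(2 × 56,000 × 13.3 / 32.5) ≈ 214.09.
Orders per year = D / Q* = 56,000 / 214.09 ≈ 261.574.

N ≈ 261.6 orders per year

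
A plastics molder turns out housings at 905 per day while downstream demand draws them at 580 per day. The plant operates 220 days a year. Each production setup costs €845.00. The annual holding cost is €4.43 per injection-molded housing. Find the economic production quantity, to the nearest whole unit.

Q* ≈ 11,643 housings

Annual demand D = 580 × 220 = 127,600.
Production build-up factor (1 − d/p) = 1 − 580/905 = 0.3591.
Q* = √(2DS / (H(1 − d/p))) = √(2 × 127,600 × 845 / (4.43 × 0.3591)).
= √(215,644,000 / 1.5909) ≈ 11642.585.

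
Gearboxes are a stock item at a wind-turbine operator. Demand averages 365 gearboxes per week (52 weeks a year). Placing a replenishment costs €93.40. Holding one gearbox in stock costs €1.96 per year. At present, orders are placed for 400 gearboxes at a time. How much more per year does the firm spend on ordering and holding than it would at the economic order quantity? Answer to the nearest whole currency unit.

Annual demand D = 365 × 52 = 18,980.
EOQ = √(2DS/H) = √(2 × 18,980 × 93.4 / 1.96) ≈ 1344.96.
Cost at Q* = (D/Q*)S + (Q*/2)H = √(2DSH) ≈ €2,636.12.
Cost at Q = 400: (18,980/400)×93.4 + (400/2)×1.96 = €4,431.83 + €392.00 = €4,823.83.
Excess = €4,823.83 − €2,636.12 = €2,187.71.

Extra cost ≈ €2,188 per year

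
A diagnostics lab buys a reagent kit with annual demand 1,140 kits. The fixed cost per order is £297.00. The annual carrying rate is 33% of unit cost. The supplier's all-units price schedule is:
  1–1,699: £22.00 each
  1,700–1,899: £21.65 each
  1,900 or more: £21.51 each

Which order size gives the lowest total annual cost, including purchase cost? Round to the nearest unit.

Q* ≈ 305 kits

Holding cost per unit per year at price C is H = 0.33·C.
Evaluate total cost at each tier's feasible EOQ or, if the EOQ is below the tier, at the tier's minimum quantity.
EOQ at £22.00 = 305.4 (feasible in tier 1): TC = 1,140×£22.00 + (1,140/305.4)×297 + (305.4/2)×0.33×£22.00 = £27,297.25.
EOQ at £21.65 = 307.9 < 1700, so use break Q=1700: TC = 1,140×£21.65 + (1,140/1700.0)×297 + (1700.0/2)×0.33×£21.65 = £30,952.99.
EOQ at £21.51 = 308.9 < 1900, so use break Q=1900: TC = 1,140×£21.51 + (1,140/1900.0)×297 + (1900.0/2)×0.33×£21.51 = £31,442.99.
Lowest total cost is £27,297.25 at Q = 305.4.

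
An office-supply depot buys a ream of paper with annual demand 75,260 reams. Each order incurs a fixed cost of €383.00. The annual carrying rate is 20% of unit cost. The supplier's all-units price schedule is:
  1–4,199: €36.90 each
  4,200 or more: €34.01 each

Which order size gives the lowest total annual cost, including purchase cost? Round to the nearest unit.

Q* ≈ 4,200 reams

Holding cost per unit per year at price C is H = 0.20·C.
For each price level, check whether its EOQ is feasible; otherwise the best quantity at that price is the breakpoint.
EOQ at €36.90 = 2794.9 (feasible in tier 1): TC = 75,260×€36.90 + (75,260/2794.9)×383 + (2794.9/2)×0.20×€36.90 = €2,797,720.46.
EOQ at €34.01 = 2911.2 < 4200, so use break Q=4200: TC = 75,260×€34.01 + (75,260/4200.0)×383 + (4200.0/2)×0.20×€34.01 = €2,580,739.80.
Lowest total cost is €2,580,739.80 at Q = 4200.0.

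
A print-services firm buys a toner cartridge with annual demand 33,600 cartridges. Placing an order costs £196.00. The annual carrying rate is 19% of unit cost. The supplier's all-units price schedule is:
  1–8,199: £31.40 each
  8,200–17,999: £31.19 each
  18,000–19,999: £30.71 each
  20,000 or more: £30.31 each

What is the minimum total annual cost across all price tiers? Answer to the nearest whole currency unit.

Holding cost per unit per year at price C is H = 0.19·C.
For each price level, check whether its EOQ is feasible; otherwise the best quantity at that price is the breakpoint.
EOQ at £31.40 = 1485.8 (feasible in tier 1): TC = 33,600×£31.40 + (33,600/1485.8)×196 + (1485.8/2)×0.19×£31.40 = £1,063,904.50.
EOQ at £31.19 = 1490.8 < 8200, so use break Q=8200: TC = 33,600×£31.19 + (33,600/8200.0)×196 + (8200.0/2)×0.19×£31.19 = £1,073,084.13.
EOQ at £30.71 = 1502.4 < 18000, so use break Q=18000: TC = 33,600×£30.71 + (33,600/18000.0)×196 + (18000.0/2)×0.19×£30.71 = £1,084,735.97.
EOQ at £30.31 = 1512.3 < 20000, so use break Q=20000: TC = 33,600×£30.31 + (33,600/20000.0)×196 + (20000.0/2)×0.19×£30.31 = £1,076,334.28.
Lowest total cost among the candidates is at Q = 1485.8.

TC* ≈ £1,063,905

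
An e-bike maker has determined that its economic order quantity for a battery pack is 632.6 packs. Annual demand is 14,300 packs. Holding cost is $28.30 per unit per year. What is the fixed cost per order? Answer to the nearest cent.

The basic EOQ model gives Q* = √(2DS/H); rearrange for the unknown.
From Q* = √(2DS/H): S = Q*²H / (2D) = 632.6² × 28.3 / (2 × 14,300) = 395.9850.

S ≈ $395.99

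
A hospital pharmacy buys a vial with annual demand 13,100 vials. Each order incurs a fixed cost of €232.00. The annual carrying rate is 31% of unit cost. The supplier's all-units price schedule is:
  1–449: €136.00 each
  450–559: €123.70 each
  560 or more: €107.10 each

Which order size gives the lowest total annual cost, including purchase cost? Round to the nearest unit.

Q* ≈ 560 vials

Holding cost per unit per year at price C is H = 0.31·C.
Candidates are each tier's EOQ (if it falls in that tier) and each price-break quantity.
EOQ at €136.00 = 379.7 (feasible in tier 1): TC = 13,100×€136.00 + (13,100/379.7)×232 + (379.7/2)×0.31×€136.00 = €1,797,608.29.
EOQ at €123.70 = 398.1 < 450, so use break Q=450: TC = 13,100×€123.70 + (13,100/450.0)×232 + (450.0/2)×0.31×€123.70 = €1,635,851.85.
EOQ at €107.10 = 427.9 < 560, so use break Q=560: TC = 13,100×€107.10 + (13,100/560.0)×232 + (560.0/2)×0.31×€107.10 = €1,417,733.42.
Lowest total cost is €1,417,733.42 at Q = 560.0.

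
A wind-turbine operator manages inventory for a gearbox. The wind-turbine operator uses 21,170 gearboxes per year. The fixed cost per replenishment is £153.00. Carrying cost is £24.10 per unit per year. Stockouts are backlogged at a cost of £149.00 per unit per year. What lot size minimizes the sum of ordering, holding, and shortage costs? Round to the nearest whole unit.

With planned backorders, Q* = √(2DS/H) · √((H+B)/B).
√(2DS/H) = √(2 × 21,170 × 153 / 24.1) = 518.457.
√((H+B)/B) = √((24.1+149)/149) = 1.0778.
Q* ≈ 558.815.

Q* ≈ 559 gearboxes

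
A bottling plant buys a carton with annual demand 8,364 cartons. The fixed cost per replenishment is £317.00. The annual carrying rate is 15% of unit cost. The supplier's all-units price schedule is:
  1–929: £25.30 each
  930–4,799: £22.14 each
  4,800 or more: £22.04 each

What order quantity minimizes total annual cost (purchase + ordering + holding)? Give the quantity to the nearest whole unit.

Holding cost per unit per year at price C is H = 0.15·C.
For each price level, check whether its EOQ is feasible; otherwise the best quantity at that price is the breakpoint.
Tier 1 (£25.30): EOQ = 1182.1 exceeds tier's upper bound 929, so this tier is dominated.
EOQ at £22.14 = 1263.6 (feasible in tier 2): TC = 8,364×£22.14 + (8,364/1263.6)×317 + (1263.6/2)×0.15×£22.14 = £189,375.45.
EOQ at £22.04 = 1266.5 < 4800, so use break Q=4800: TC = 8,364×£22.04 + (8,364/4800.0)×317 + (4800.0/2)×0.15×£22.04 = £192,829.33.
Lowest total cost is £189,375.45 at Q = 1263.6.

Q* ≈ 1,264 cartons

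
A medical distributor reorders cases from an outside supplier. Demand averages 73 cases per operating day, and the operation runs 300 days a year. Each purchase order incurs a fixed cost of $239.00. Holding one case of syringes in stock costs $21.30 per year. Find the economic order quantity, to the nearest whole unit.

Q* ≈ 701 cases

Annual demand D = 73 × 300 = 21,900.
EOQ = √(2DS / H) = √(2 × 21,900 × 239 / 21.3).
= √(10,468,200 / 21.3) = √491,464.7887 ≈ 701.045.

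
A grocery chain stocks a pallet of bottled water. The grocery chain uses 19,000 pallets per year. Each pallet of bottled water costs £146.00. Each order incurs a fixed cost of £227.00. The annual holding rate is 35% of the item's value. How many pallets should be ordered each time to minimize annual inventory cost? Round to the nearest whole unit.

Holding cost H = 0.35 × £146.00 = £51.1000 per unit per year.
EOQ = √(2DS / H) = √(2 × 19,000 × 227 / 51.1).
= √(8,626,000 / 51.1) = √168,806.2622 ≈ 410.860.

Q* ≈ 411 pallets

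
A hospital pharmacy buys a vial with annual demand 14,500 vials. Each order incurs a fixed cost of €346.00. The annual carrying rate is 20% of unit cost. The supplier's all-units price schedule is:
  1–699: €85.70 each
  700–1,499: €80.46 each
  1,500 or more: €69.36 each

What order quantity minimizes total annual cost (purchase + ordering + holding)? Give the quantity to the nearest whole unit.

Q* ≈ 1,500 vials

Holding cost per unit per year at price C is H = 0.20·C.
For each price level, check whether its EOQ is feasible; otherwise the best quantity at that price is the breakpoint.
Tier 1 (€85.70): EOQ = 765.1 exceeds tier's upper bound 699, so this tier is dominated.
EOQ at €80.46 = 789.6 (feasible in tier 2): TC = 14,500×€80.46 + (14,500/789.6)×346 + (789.6/2)×0.20×€80.46 = €1,179,376.97.
EOQ at €69.36 = 850.5 < 1500, so use break Q=1500: TC = 14,500×€69.36 + (14,500/1500.0)×346 + (1500.0/2)×0.20×€69.36 = €1,019,468.67.
Lowest total cost is €1,019,468.67 at Q = 1500.0.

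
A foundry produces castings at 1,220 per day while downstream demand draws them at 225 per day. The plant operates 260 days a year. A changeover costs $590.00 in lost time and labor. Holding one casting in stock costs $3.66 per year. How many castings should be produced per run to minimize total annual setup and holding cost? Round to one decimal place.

Annual demand D = 225 × 260 = 58,500.
Production build-up factor (1 − d/p) = 1 − 225/1,220 = 0.8156.
Q* = √(2DS / (H(1 − d/p))) = √(2 × 58,500 × 590 / (3.66 × 0.8156)).
= √(69,030,000 / 2.985) ≈ 4808.911.

Q* ≈ 4,808.9 castings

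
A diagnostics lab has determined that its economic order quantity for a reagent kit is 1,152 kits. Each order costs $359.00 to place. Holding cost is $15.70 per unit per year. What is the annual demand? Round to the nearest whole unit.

Squaring Q* = √(2DS/H) gives Q*² = 2DS/H.
From Q* = √(2DS/H): D = Q*²H / (2S) = 1,152² × 15.7 / (2 × 359) = 29018.848.

D ≈ 29,019 kits per year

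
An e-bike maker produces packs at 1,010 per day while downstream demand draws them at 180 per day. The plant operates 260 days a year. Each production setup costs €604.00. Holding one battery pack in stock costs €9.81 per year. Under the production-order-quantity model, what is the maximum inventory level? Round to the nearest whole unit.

Annual demand D = 180 × 260 = 46,800.
Production build-up factor (1 − d/p) = 1 − 180/1,010 = 0.8218.
Q* = √(2DS / (H(1 − d/p))) = √(2 × 46,800 × 604 / (9.81 × 0.8218)).
= √(56,534,400 / 8.0617) ≈ 2648.156.
Maximum inventory = Q*(1 − d/p) = 2648.156 × 0.8218 ≈ 2176.207.

I_max ≈ 2,176 packs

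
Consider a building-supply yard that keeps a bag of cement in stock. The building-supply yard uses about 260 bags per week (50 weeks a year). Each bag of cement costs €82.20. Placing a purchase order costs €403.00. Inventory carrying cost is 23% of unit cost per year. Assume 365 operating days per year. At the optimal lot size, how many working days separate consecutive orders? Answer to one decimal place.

T ≈ 20.9 days

Annual demand D = 260 × 50 = 13,000.
Holding cost H = 0.23 × €82.20 = €18.9060 per unit per year.
EOQ = √(2DS/H) = √(2 × 13,000 × 403 / 18.906) ≈ 744.46.
Cycle time = Q*/D × 365 = 744.46 / 13,000 × 365 ≈ 20.902 days.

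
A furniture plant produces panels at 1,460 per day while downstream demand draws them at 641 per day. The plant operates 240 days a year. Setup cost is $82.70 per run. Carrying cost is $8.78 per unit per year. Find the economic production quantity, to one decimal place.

Q* ≈ 2,272.9 panels

Annual demand D = 641 × 240 = 153,840.
Production build-up factor (1 − d/p) = 1 − 641/1,460 = 0.5610.
Q* = √(2DS / (H(1 − d/p))) = √(2 × 153,840 × 82.7 / (8.78 × 0.5610)).
= √(25,445,136 / 4.9252) ≈ 2272.949.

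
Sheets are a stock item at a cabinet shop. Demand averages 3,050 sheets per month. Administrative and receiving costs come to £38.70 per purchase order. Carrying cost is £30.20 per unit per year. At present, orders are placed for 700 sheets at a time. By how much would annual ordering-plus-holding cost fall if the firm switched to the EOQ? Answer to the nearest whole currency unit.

Annual demand D = 3,050 × 12 = 36,600.
EOQ = √(2DS/H) = √(2 × 36,600 × 38.7 / 30.2) ≈ 306.27.
Cost at Q* = (D/Q*)S + (Q*/2)H = √(2DSH) ≈ £9,249.42.
Cost at Q = 700: (36,600/700)×38.7 + (700/2)×30.2 = £2,023.46 + £10,570.00 = £12,593.46.
Excess = £12,593.46 − £9,249.42 = £3,344.04.

Extra cost ≈ £3,344 per year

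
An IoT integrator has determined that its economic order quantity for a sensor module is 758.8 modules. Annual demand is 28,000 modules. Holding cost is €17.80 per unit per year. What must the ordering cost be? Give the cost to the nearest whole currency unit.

S ≈ €183

The basic EOQ model gives Q* = √(2DS/H); rearrange for the unknown.
From Q* = √(2DS/H): S = Q*²H / (2D) = 758.8² × 17.8 / (2 × 28,000) = 183.0150.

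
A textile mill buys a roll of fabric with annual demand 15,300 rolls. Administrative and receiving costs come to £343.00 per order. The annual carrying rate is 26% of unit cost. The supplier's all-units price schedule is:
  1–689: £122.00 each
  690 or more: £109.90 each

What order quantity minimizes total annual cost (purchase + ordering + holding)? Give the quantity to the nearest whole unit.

Holding cost per unit per year at price C is H = 0.26·C.
Evaluate total cost at each tier's feasible EOQ or, if the EOQ is below the tier, at the tier's minimum quantity.
EOQ at £122.00 = 575.2 (feasible in tier 1): TC = 15,300×£122.00 + (15,300/575.2)×343 + (575.2/2)×0.26×£122.00 = £1,884,846.28.
EOQ at £109.90 = 606.1 < 690, so use break Q=690: TC = 15,300×£109.90 + (15,300/690.0)×343 + (690.0/2)×0.26×£109.90 = £1,698,933.68.
Lowest total cost is £1,698,933.68 at Q = 690.0.

Q* ≈ 690 rolls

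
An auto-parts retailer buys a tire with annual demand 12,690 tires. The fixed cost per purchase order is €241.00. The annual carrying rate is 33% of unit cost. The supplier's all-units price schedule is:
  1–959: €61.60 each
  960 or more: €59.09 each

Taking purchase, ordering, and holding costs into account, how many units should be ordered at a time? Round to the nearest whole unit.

Q* ≈ 960 tires

Holding cost per unit per year at price C is H = 0.33·C.
For each price level, check whether its EOQ is feasible; otherwise the best quantity at that price is the breakpoint.
EOQ at €61.60 = 548.5 (feasible in tier 1): TC = 12,690×€61.60 + (12,690/548.5)×241 + (548.5/2)×0.33×€61.60 = €792,854.69.
EOQ at €59.09 = 560.1 < 960, so use break Q=960: TC = 12,690×€59.09 + (12,690/960.0)×241 + (960.0/2)×0.33×€59.09 = €762,397.67.
Lowest total cost is €762,397.67 at Q = 960.0.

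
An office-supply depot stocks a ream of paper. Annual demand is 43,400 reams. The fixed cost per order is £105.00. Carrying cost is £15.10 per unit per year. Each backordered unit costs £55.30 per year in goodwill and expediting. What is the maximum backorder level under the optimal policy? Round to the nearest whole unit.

S* ≈ 188 reams

With planned backorders, Q* = √(2DS/H) · √((H+B)/B).
√(2DS/H) = √(2 × 43,400 × 105 / 15.1) = 776.902.
√((H+B)/B) = √((15.1+55.3)/55.3) = 1.1283.
Q* ≈ 876.576.
S* = Q* · H/(H+B) = 876.576 × 15.1/70.4 ≈ 188.016.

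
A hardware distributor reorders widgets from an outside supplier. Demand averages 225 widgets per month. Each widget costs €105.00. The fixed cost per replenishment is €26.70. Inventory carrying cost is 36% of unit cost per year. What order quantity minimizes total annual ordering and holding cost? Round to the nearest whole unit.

Annual demand D = 225 × 12 = 2,700.
Holding cost H = 0.36 × €105.00 = €37.8000 per unit per year.
EOQ = √(2DS / H) = √(2 × 2,700 × 26.7 / 37.8).
= √(144,180 / 37.8) = √3,814.2857 ≈ 61.760.

Q* ≈ 62 widgets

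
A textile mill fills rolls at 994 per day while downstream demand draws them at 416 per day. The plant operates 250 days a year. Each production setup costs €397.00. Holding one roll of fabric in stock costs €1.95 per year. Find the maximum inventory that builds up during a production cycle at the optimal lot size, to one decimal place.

Annual demand D = 416 × 250 = 104,000.
Production build-up factor (1 − d/p) = 1 − 416/994 = 0.5815.
Q* = √(2DS / (H(1 − d/p))) = √(2 × 104,000 × 397 / (1.95 × 0.5815)).
= √(82,576,000 / 1.1339) ≈ 8533.730.
Maximum inventory = Q*(1 − d/p) = 8533.730 × 0.5815 ≈ 4962.269.

I_max ≈ 4,962.3 rolls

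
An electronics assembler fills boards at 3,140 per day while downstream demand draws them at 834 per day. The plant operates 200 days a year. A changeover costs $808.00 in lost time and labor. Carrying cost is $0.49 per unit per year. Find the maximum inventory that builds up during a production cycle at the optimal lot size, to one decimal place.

I_max ≈ 20,099.5 boards

Annual demand D = 834 × 200 = 166,800.
Production build-up factor (1 − d/p) = 1 − 834/3,140 = 0.7344.
Q* = √(2DS / (H(1 − d/p))) = √(2 × 166,800 × 808 / (0.49 × 0.7344)).
= √(269,548,800 / 0.3599) ≈ 27368.805.
Maximum inventory = Q*(1 − d/p) = 27368.805 × 0.7344 ≈ 20099.511.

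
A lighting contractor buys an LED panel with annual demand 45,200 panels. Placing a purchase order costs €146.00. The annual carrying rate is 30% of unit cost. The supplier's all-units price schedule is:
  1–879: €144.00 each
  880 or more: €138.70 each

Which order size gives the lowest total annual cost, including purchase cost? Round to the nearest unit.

Holding cost per unit per year at price C is H = 0.30·C.
Candidates are each tier's EOQ (if it falls in that tier) and each price-break quantity.
EOQ at €144.00 = 552.7 (feasible in tier 1): TC = 45,200×€144.00 + (45,200/552.7)×146 + (552.7/2)×0.30×€144.00 = €6,532,678.25.
EOQ at €138.70 = 563.2 < 880, so use break Q=880: TC = 45,200×€138.70 + (45,200/880.0)×146 + (880.0/2)×0.30×€138.70 = €6,295,047.49.
Lowest total cost is €6,295,047.49 at Q = 880.0.

Q* ≈ 880 panels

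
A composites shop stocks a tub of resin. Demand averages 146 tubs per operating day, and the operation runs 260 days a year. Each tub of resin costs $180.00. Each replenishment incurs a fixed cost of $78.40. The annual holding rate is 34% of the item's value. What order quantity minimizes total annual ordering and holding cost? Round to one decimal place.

Q* ≈ 311.9 tubs

Annual demand D = 146 × 260 = 37,960.
Holding cost H = 0.34 × $180.00 = $61.2000 per unit per year.
EOQ = √(2DS / H) = √(2 × 37,960 × 78.4 / 61.2).
= √(5,952,128 / 61.2) = √97,256.9935 ≈ 311.861.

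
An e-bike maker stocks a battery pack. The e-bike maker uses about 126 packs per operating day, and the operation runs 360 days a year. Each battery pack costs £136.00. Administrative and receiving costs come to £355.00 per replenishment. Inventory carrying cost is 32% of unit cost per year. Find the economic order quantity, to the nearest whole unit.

Annual demand D = 126 × 360 = 45,360.
Holding cost H = 0.32 × £136.00 = £43.5200 per unit per year.
EOQ = √(2DS / H) = √(2 × 45,360 × 355 / 43.52).
= √(32,205,600 / 43.52) = √740,018.3824 ≈ 860.243.

Q* ≈ 860 packs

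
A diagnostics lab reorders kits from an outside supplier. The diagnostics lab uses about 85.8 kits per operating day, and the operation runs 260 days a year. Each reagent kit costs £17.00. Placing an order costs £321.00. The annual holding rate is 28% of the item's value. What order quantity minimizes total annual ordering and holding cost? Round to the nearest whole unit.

Annual demand D = 85.8 × 260 = 22,308.
Holding cost H = 0.28 × £17.00 = £4.7600 per unit per year.
EOQ = √(2DS / H) = √(2 × 22,308 × 321 / 4.76).
= √(14,321,736 / 4.76) = √3,008,768.0672 ≈ 1734.580.

Q* ≈ 1,735 kits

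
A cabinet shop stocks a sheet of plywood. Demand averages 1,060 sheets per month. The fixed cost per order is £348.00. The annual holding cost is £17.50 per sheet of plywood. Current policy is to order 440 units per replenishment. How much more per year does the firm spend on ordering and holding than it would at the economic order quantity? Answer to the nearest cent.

Extra cost ≈ £1,463.29 per year

Annual demand D = 1,060 × 12 = 12,720.
EOQ = √(2DS/H) = √(2 × 12,720 × 348 / 17.5) ≈ 711.26.
Cost at Q* = (D/Q*)S + (Q*/2)H = √(2DSH) ≈ £12,447.07.
Cost at Q = 440: (12,720/440)×348 + (440/2)×17.5 = £10,060.36 + £3,850.00 = £13,910.36.
Excess = £13,910.36 − £12,447.07 = £1,463.29.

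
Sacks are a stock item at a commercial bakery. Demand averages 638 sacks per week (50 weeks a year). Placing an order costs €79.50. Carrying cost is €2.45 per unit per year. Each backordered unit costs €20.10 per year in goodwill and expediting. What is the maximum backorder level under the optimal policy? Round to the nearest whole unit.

Annual demand D = 638 × 50 = 31,900.
With planned backorders, Q* = √(2DS/H) · √((H+B)/B).
√(2DS/H) = √(2 × 31,900 × 79.5 / 2.45) = 1438.835.
√((H+B)/B) = √((2.45+20.1)/20.1) = 1.0592.
Q* ≈ 1524.004.
S* = Q* · H/(H+B) = 1524.004 × 2.45/22.55 ≈ 165.579.

S* ≈ 166 sacks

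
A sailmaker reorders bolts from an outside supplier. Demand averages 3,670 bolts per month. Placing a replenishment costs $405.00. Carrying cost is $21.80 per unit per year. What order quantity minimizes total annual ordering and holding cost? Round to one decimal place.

Q* ≈ 1,279.2 bolts

Annual demand D = 3,670 × 12 = 44,040.
EOQ = √(2DS / H) = √(2 × 44,040 × 405 / 21.8).
= √(35,672,400 / 21.8) = √1,636,348.6239 ≈ 1279.198.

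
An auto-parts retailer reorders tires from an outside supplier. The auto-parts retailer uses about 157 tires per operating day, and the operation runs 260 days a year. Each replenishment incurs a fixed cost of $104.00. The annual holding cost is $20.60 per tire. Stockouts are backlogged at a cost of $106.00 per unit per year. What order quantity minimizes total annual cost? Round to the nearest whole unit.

Annual demand D = 157 × 260 = 40,820.
With planned backorders, Q* = √(2DS/H) · √((H+B)/B).
√(2DS/H) = √(2 × 40,820 × 104 / 20.6) = 641.999.
√((H+B)/B) = √((20.6+106)/106) = 1.0929.
Q* ≈ 701.614.

Q* ≈ 702 tires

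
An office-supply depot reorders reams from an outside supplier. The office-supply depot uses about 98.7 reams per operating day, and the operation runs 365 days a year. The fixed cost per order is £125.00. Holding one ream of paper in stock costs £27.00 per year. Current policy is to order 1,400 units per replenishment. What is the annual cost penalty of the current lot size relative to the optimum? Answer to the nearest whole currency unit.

Annual demand D = 98.7 × 365 = 36,025.5.
EOQ = √(2DS/H) = √(2 × 36,025.5 × 125 / 27) ≈ 577.55.
Cost at Q* = (D/Q*)S + (Q*/2)H = √(2DSH) ≈ £15,593.98.
Cost at Q = 1,400: (36,025.5/1,400)×125 + (1,400/2)×27 = £3,216.56 + £18,900.00 = £22,116.56.
Excess = £22,116.56 − £15,593.98 = £6,522.59.

Extra cost ≈ £6,523 per year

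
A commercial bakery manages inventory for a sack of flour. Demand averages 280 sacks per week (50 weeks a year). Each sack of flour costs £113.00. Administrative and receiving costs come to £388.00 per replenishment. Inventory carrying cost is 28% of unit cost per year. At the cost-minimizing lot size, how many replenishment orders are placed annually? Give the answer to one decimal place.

N ≈ 23.9 orders per year

Annual demand D = 280 × 50 = 14,000.
Holding cost H = 0.28 × £113.00 = £31.6400 per unit per year.
Q* = √(2DS/H) = √(2 × 14,000 × 388 / 31.64) ≈ 585.97.
Orders per year = D / Q* = 14,000 / 585.97 ≈ 23.892.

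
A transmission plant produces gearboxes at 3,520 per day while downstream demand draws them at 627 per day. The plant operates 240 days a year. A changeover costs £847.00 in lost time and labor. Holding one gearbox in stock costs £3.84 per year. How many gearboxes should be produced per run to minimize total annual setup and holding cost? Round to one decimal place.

Q* ≈ 8,987.3 gearboxes

Annual demand D = 627 × 240 = 150,480.
Production build-up factor (1 − d/p) = 1 − 627/3,520 = 0.8219.
Q* = √(2DS / (H(1 − d/p))) = √(2 × 150,480 × 847 / (3.84 × 0.8219)).
= √(254,913,120 / 3.156) ≈ 8987.266.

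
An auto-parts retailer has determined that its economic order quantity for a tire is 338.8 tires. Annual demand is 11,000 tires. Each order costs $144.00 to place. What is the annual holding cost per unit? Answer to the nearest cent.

H ≈ $27.60

Squaring Q* = √(2DS/H) gives Q*² = 2DS/H.
From Q* = √(2DS/H): H = 2DS / Q*² = 2 × 11,000 × 144 / 338.8² = 27.5993.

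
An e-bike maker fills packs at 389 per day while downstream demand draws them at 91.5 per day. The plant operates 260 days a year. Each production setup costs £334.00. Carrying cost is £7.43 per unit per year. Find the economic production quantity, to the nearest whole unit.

Q* ≈ 1,672 packs

Annual demand D = 91.5 × 260 = 23,790.
Production build-up factor (1 − d/p) = 1 − 91.5/389 = 0.7648.
Q* = √(2DS / (H(1 − d/p))) = √(2 × 23,790 × 334 / (7.43 × 0.7648)).
= √(15,891,720 / 5.6823) ≈ 1672.331.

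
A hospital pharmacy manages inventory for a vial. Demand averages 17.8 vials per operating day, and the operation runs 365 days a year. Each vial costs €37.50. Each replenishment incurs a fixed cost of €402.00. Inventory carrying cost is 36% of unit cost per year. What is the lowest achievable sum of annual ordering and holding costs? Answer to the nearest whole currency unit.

Annual demand D = 17.8 × 365 = 6,497.
Holding cost H = 0.36 × €37.50 = €13.5000 per unit per year.
Q* = √(2DS/H) = √(2 × 6,497 × 402 / 13.5) ≈ 622.04.
At the optimum the two cost components are equal, so total cost = 2·(Q*/2)H = Q*·H.
Minimum total = √(2DSH) = √(2 × 6,497 × 402 × 13.5) ≈ 8397.526.

TC* ≈ €8,398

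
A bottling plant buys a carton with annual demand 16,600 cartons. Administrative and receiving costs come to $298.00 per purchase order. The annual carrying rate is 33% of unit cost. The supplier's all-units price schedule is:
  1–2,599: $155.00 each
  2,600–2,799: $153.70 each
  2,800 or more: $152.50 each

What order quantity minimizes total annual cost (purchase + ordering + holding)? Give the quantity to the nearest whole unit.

Q* ≈ 440 cartons

Holding cost per unit per year at price C is H = 0.33·C.
Evaluate total cost at each tier's feasible EOQ or, if the EOQ is below the tier, at the tier's minimum quantity.
EOQ at $155.00 = 439.8 (feasible in tier 1): TC = 16,600×$155.00 + (16,600/439.8)×298 + (439.8/2)×0.33×$155.00 = $2,595,495.72.
EOQ at $153.70 = 441.7 < 2600, so use break Q=2600: TC = 16,600×$153.70 + (16,600/2600.0)×298 + (2600.0/2)×0.33×$153.70 = $2,619,259.92.
EOQ at $152.50 = 443.4 < 2800, so use break Q=2800: TC = 16,600×$152.50 + (16,600/2800.0)×298 + (2800.0/2)×0.33×$152.50 = $2,603,721.71.
Lowest total cost is $2,595,495.72 at Q = 439.8.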